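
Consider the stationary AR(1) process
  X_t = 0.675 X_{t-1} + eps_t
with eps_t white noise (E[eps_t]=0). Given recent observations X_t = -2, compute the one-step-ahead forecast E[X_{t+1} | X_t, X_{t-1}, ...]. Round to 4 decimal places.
E[X_{t+1} \mid \mathcal F_t] = -1.3500

For an AR(p) model X_t = c + sum_i phi_i X_{t-i} + eps_t, the
one-step-ahead conditional mean is
  E[X_{t+1} | X_t, ...] = c + sum_i phi_i X_{t+1-i}.
Substitute known values:
  E[X_{t+1} | ...] = (0.675) * (-2)
                   = -1.3500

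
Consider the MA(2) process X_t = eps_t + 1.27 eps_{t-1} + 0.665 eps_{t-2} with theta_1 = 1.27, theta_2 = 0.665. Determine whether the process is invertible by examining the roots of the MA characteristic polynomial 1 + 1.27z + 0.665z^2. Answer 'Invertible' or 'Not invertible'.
\text{Invertible}

The MA(q) characteristic polynomial is P(z) = 1 + 1.27z + 0.665z^2.
Invertibility requires all roots to lie outside the unit circle, i.e. |z| > 1 for every root.
Set 1 + (1.27) z + (0.665) z^2 = 0, i.e. a z^2 + b z + c = 0 with a = 0.665, b = 1.27, c = 1.
Discriminant D = b^2 - 4ac = (1.27)^2 - 4*(0.665)*1 = 1.6129 - (2.66) = -1.0471.
D < 0, so the roots are the complex-conjugate pair z = (-b +/- i sqrt(-D)) / (2a) = -0.9549 +/- 0.7694i.
For a conjugate pair |z|^2 = z * conj(z) = (product of roots) = c/a = 1/(0.665) = 1.503759, so |z| = sqrt(1.503759) = 1.2263 for both roots.
Moduli of all roots: 1.2263, 1.2263.
All moduli strictly greater than 1? Yes.
Verdict: Invertible.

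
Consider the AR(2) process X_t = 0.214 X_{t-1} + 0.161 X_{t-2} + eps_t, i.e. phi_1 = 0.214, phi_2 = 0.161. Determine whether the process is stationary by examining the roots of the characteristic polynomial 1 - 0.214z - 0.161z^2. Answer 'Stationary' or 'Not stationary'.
\text{Stationary}

The AR(p) characteristic polynomial is P(z) = 1 - 0.214z - 0.161z^2.
Stationarity requires all roots to lie outside the unit circle, i.e. |z| > 1 for every root.
Set 1 + (-0.214) z + (-0.161) z^2 = 0, i.e. a z^2 + b z + c = 0 with a = -0.161, b = -0.214, c = 1.
Discriminant D = b^2 - 4ac = (-0.214)^2 - 4*(-0.161)*1 = 0.045796 - (-0.644) = 0.689796.
D >= 0, so the roots are real: z = (-b +/- sqrt(D)) / (2a) = (0.214 +/- 0.83054) / (-0.322).
  z_1 = (0.214 + 0.83054) / (-0.322) = -3.2439,   |z_1| = 3.2439.
  z_2 = (0.214 - 0.83054) / (-0.322) = 1.9147,   |z_2| = 1.9147.
Moduli of all roots: 3.2439, 1.9147.
All moduli strictly greater than 1? Yes.
Verdict: Stationary.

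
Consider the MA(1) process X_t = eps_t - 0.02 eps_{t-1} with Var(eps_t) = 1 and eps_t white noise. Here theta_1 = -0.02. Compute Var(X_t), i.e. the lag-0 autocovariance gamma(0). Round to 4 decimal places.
\gamma(0) = 1.0004

For an MA(q) process X_t = eps_t + sum_i theta_i eps_{t-i} with
Var(eps_t) = sigma^2, the variance is
  gamma(0) = sigma^2 * (1 + sum_i theta_i^2).
  sum_i theta_i^2 = (-0.02)^2 = 0.0004.
  gamma(0) = 1 * (1 + 0.0004) = 1 * 1.0004 = 1.0004.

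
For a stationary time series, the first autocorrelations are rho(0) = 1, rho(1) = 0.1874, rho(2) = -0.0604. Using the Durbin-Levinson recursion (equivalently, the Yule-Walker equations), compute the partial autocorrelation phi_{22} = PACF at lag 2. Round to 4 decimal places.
\phi_{22} = -0.0990

The PACF at lag k is phi_{kk}, the last component of the solution
to the Yule-Walker system G_k phi = r_k where
  (G_k)_{ij} = rho(|i - j|), (r_k)_i = rho(i), i,j = 1..k.
Equivalently, Durbin-Levinson gives phi_{kk} iteratively:
  phi_{11} = rho(1)
  phi_{kk} = [rho(k) - sum_{j=1..k-1} phi_{k-1,j} rho(k-j)]
            / [1 - sum_{j=1..k-1} phi_{k-1,j} rho(j)],
  phi_{k,j} = phi_{k-1,j} - phi_{kk} phi_{k-1,k-j},  j = 1..k-1.
Step k = 1:
  phi_11 = rho(1) = 0.1874.
Step k = 2:
  phi_22 = [rho(2) - phi_11 rho(1)] / [1 - phi_11 rho(1)] = [-0.0604 - (0.1874)(0.1874)] / [1 - (0.1874)(0.1874)]
         = -0.09551876 / 0.96488124 = -0.099.
Therefore phi_{22} = -0.0990.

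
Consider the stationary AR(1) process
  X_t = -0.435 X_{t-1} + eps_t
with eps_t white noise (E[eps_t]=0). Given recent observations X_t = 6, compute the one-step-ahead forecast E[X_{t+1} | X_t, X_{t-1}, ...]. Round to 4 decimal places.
E[X_{t+1} \mid \mathcal F_t] = -2.6100

For an AR(p) model X_t = c + sum_i phi_i X_{t-i} + eps_t, the
one-step-ahead conditional mean is
  E[X_{t+1} | X_t, ...] = c + sum_i phi_i X_{t+1-i}.
Substitute known values:
  E[X_{t+1} | ...] = (-0.435) * (6)
                   = -2.6100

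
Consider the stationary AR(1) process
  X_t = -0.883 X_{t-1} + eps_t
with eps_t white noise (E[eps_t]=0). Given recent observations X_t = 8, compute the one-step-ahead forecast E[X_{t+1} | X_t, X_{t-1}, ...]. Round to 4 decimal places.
E[X_{t+1} \mid \mathcal F_t] = -7.0640

For an AR(p) model X_t = c + sum_i phi_i X_{t-i} + eps_t, the
one-step-ahead conditional mean is
  E[X_{t+1} | X_t, ...] = c + sum_i phi_i X_{t+1-i}.
Substitute known values:
  E[X_{t+1} | ...] = (-0.883) * (8)
                   = -7.0640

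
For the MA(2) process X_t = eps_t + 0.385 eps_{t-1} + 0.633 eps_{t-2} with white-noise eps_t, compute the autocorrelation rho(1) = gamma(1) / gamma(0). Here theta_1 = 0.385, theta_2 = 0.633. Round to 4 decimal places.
\rho(1) = 0.4059

For an MA(q) process with theta_0 = 1, the autocovariance is
  gamma(k) = sigma^2 * sum_{i=0..q-k} theta_i * theta_{i+k},
and rho(k) = gamma(k) / gamma(0). Sigma^2 cancels.
  numerator   = (1)*(0.385) + (0.385)*(0.633) = 0.628705.
  denominator = (1)^2 + (0.385)^2 + (0.633)^2 = 1.548914.
  rho(1) = 0.628705 / 1.548914 = 0.4059.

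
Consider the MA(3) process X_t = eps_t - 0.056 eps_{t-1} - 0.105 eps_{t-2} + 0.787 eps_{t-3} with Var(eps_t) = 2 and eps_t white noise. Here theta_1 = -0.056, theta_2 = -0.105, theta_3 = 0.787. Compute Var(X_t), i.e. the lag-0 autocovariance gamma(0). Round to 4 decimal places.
\gamma(0) = 3.2671

For an MA(q) process X_t = eps_t + sum_i theta_i eps_{t-i} with
Var(eps_t) = sigma^2, the variance is
  gamma(0) = sigma^2 * (1 + sum_i theta_i^2).
  sum_i theta_i^2 = (-0.056)^2 + (-0.105)^2 + (0.787)^2 = 0.003136 + 0.011025 + 0.619369 = 0.63353.
  gamma(0) = 2 * (1 + 0.63353) = 2 * 1.63353 = 3.26706, which rounds to 3.2671.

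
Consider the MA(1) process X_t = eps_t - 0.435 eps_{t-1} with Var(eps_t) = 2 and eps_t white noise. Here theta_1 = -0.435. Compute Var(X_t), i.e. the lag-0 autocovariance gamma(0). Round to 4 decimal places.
\gamma(0) = 2.3785

For an MA(q) process X_t = eps_t + sum_i theta_i eps_{t-i} with
Var(eps_t) = sigma^2, the variance is
  gamma(0) = sigma^2 * (1 + sum_i theta_i^2).
  sum_i theta_i^2 = (-0.435)^2 = 0.189225.
  gamma(0) = 2 * (1 + 0.189225) = 2 * 1.189225 = 2.37845, which rounds to 2.3785.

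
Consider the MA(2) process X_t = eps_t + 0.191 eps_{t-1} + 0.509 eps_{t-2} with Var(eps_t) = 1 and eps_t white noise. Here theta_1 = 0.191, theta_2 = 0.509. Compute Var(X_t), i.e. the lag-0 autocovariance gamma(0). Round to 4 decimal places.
\gamma(0) = 1.2956

For an MA(q) process X_t = eps_t + sum_i theta_i eps_{t-i} with
Var(eps_t) = sigma^2, the variance is
  gamma(0) = sigma^2 * (1 + sum_i theta_i^2).
  sum_i theta_i^2 = (0.191)^2 + (0.509)^2 = 0.036481 + 0.259081 = 0.295562.
  gamma(0) = 1 * (1 + 0.295562) = 1 * 1.295562 = 1.295562, which rounds to 1.2956.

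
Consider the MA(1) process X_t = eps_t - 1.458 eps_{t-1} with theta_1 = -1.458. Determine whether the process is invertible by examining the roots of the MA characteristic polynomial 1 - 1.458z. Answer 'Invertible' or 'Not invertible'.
\text{Not invertible}

The MA(q) characteristic polynomial is P(z) = 1 - 1.458z.
Invertibility requires all roots to lie outside the unit circle, i.e. |z| > 1 for every root.
This is linear in z: 1 + (-1.458) z = 0  =>  z = -1/(-1.458) = 0.685871,  |z| = 0.685871.
Moduli of all roots: 0.6859.
All moduli strictly greater than 1? No.
Verdict: Not invertible.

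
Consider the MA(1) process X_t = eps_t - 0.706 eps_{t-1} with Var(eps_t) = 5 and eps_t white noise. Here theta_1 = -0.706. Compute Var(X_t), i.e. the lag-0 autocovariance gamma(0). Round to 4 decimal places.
\gamma(0) = 7.4922

For an MA(q) process X_t = eps_t + sum_i theta_i eps_{t-i} with
Var(eps_t) = sigma^2, the variance is
  gamma(0) = sigma^2 * (1 + sum_i theta_i^2).
  sum_i theta_i^2 = (-0.706)^2 = 0.498436.
  gamma(0) = 5 * (1 + 0.498436) = 5 * 1.498436 = 7.49218, which rounds to 7.4922.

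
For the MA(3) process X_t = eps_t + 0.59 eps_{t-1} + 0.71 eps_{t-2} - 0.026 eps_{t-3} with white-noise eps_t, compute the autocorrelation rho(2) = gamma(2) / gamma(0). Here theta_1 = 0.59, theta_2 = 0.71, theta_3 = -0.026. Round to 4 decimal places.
\rho(2) = 0.3749

For an MA(q) process with theta_0 = 1, the autocovariance is
  gamma(k) = sigma^2 * sum_{i=0..q-k} theta_i * theta_{i+k},
and rho(k) = gamma(k) / gamma(0). Sigma^2 cancels.
  numerator   = (1)*(0.71) + (0.59)*(-0.026) = 0.69466.
  denominator = (1)^2 + (0.59)^2 + (0.71)^2 + (-0.026)^2 = 1.852876.
  rho(2) = 0.69466 / 1.852876 = 0.3749.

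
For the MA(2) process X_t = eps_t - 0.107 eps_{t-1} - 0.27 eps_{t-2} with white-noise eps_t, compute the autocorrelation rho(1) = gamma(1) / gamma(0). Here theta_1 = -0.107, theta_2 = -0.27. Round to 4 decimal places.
\rho(1) = -0.0720

For an MA(q) process with theta_0 = 1, the autocovariance is
  gamma(k) = sigma^2 * sum_{i=0..q-k} theta_i * theta_{i+k},
and rho(k) = gamma(k) / gamma(0). Sigma^2 cancels.
  numerator   = (1)*(-0.107) + (-0.107)*(-0.27) = -0.07811.
  denominator = (1)^2 + (-0.107)^2 + (-0.27)^2 = 1.084349.
  rho(1) = -0.07811 / 1.084349 = -0.0720.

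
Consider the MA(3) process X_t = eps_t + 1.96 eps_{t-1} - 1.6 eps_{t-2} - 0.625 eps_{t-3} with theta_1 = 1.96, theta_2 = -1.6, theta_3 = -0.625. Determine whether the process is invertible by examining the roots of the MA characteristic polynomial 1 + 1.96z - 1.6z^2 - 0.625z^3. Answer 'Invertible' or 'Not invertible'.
\text{Not invertible}

The MA(q) characteristic polynomial is P(z) = 1 + 1.96z - 1.6z^2 - 0.625z^3.
Invertibility requires all roots to lie outside the unit circle, i.e. |z| > 1 for every root.
Degree 3: look for a simple real root z0 first, then factor out (1 - z/z0) and solve the remaining quadratic.
Testing z0 = -0.4: P(-0.4) = 1 + (1.96)(-0.4) + (-1.6)(-0.4)^2 + (-0.625)(-0.4)^3
  = 1 + (-0.784) + (-0.256) + (0.04) = 0.  So z_0 = -0.4 is a root, |z_0| = 0.4.
Divide out the factor (1 + 2.5 z) = (1 - z/z0) (since 1/z0 = -2.5):
  P(z) = (1 + 2.5 z)(1 + (-0.54) z + (-0.25) z^2)
  [check: z-coef -0.54 - (-2.5) = 1.96; z^2-coef -0.25 - (-2.5)(-0.54) = -1.6; z^3-coef -(-2.5)(-0.25) = -0.625.]
Remaining roots from the quadratic factor 1 + (-0.54) z + (-0.25) z^2:
  Set 1 + (-0.54) z + (-0.25) z^2 = 0, i.e. a z^2 + b z + c = 0 with a = -0.25, b = -0.54, c = 1.
  Discriminant D = b^2 - 4ac = (-0.54)^2 - 4*(-0.25)*1 = 0.2916 - (-1) = 1.2916.
  D >= 0, so the roots are real: z = (-b +/- sqrt(D)) / (2a) = (0.54 +/- 1.136486) / (-0.5).
    z_1 = (0.54 + 1.136486) / (-0.5) = -3.353,   |z_1| = 3.353.
    z_2 = (0.54 - 1.136486) / (-0.5) = 1.193,   |z_2| = 1.193.
Moduli of all roots: 0.4000, 3.3530, 1.1930.
All moduli strictly greater than 1? No.
Verdict: Not invertible.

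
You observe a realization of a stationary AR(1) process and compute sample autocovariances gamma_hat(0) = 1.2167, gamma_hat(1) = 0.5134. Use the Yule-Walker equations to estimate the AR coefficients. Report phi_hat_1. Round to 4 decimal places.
\hat\phi_{1} = 0.4220

The Yule-Walker equations for an AR(p) process read, in matrix form,
  Gamma_p phi = r_p,   with   (Gamma_p)_{ij} = gamma(|i - j|),
                       (r_p)_i = gamma(i),   i,j = 1..p.
Substitute the sample gammas (Toeplitz matrix and right-hand side of size 1):
  Gamma_p = [[1.2167]]
  r_p     = [0.5134]
With p = 1 this is the single equation gamma(0) phi_1 = gamma(1):
  phi_hat_1 = gamma(1) / gamma(0) = 0.5134 / 1.2167 = 0.4220.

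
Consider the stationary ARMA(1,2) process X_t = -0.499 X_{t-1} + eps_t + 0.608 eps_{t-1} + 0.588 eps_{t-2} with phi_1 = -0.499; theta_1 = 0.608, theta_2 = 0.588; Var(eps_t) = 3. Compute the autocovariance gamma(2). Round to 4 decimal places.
\gamma(2) = 1.7970

Multiply the model equation by X_{t-k} and take expectations. With theta_0 = psi_0 = 1 and psi_j the MA(infinity) weights, this gives
  gamma(k) - sum_i phi_i gamma(k-i) = c_k,
  c_k = sigma^2 * sum_{j=k..q} theta_j psi_{j-k}   (c_k = 0 for k > q),
using gamma(-m) = gamma(m).
psi-weights needed (psi_j = theta_j + sum_i phi_i psi_{j-i}):
  psi_1 = theta_1 + phi_1 = 0.608 + (-0.499) = 0.109
  psi_2 = theta_2 + phi_1 psi_1 = 0.588 + (-0.499)(0.109) = 0.533609
Right-hand sides:
  c_0 = sigma^2 (1 + theta_1 psi_1 + theta_2 psi_2) = 3 * (1 + (0.608)(0.109) + (0.588)(0.533609)) = 3 * 1.380034 = 4.140102
  c_1 = sigma^2 (theta_1 + theta_2 psi_1) = 3 * (0.608 + (0.588)(0.109)) = 2.016276
  c_2 = sigma^2 theta_2 = 3 * (0.588) = 1.764
Equations for k = 0 and k = 1 (AR order 1):
  gamma(0) = phi_1 gamma(1) + c_0
  gamma(1) = phi_1 gamma(0) + c_1
Substituting the second into the first: gamma(0) (1 - phi_1^2) = c_0 + phi_1 c_1, so
  gamma(0) = (c_0 + phi_1 c_1) / (1 - phi_1^2) = (4.140102 + (-0.499)(2.016276)) / (1 - (-0.499)^2) = 3.133981 / 0.750999 = 4.173082.
  gamma(1) = phi_1 gamma(0) + c_1 = (-0.499)(4.173082) + (2.016276) = -0.066092.
For k = 2: gamma(2) = phi_1 gamma(1) + c_2
  = (-0.499)(-0.066092) + (1.764) = 1.79698.
Therefore gamma(2) = 1.7970 (to 4 decimal places).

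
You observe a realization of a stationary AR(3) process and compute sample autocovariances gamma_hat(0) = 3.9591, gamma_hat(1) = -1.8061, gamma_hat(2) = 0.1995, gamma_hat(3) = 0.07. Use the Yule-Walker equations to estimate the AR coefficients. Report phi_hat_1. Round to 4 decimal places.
\hat\phi_{1} = -0.5590

The Yule-Walker equations for an AR(p) process read, in matrix form,
  Gamma_p phi = r_p,   with   (Gamma_p)_{ij} = gamma(|i - j|),
                       (r_p)_i = gamma(i),   i,j = 1..p.
Substitute the sample gammas (Toeplitz matrix and right-hand side of size 3):
  Gamma_p = [[3.9591, -1.8061, 0.1995], [-1.8061, 3.9591, -1.8061], [0.1995, -1.8061, 3.9591]]
  r_p     = [-1.8061, 0.1995, 0.07]
Written out (R1..R3):
  (R1) 3.9591 phi_1 - 1.8061 phi_2 + 0.1995 phi_3 = -1.8061
  (R2) -1.8061 phi_1 + 3.9591 phi_2 - 1.8061 phi_3 = 0.1995
  (R3) 0.1995 phi_1 - 1.8061 phi_2 + 3.9591 phi_3 = 0.07
Gaussian elimination:
  R2 <- R2 - (-1.8061/3.9591) R1 = R2 - (-0.45619) R1:  3.135176 phi_2 - 1.71509 phi_3 = -0.624424
  R3 <- R3 - (0.1995/3.9591) R1 = R3 - (0.05039) R1:  -1.71509 phi_2 + 3.949047 phi_3 = 0.16101
  R3 <- R3 - (-1.71509/3.135176) R2 = R3 - (-0.547047) R2:  3.010811 phi_3 = -0.18058
Back-substitution:
  phi_hat_3 = -0.18058 / 3.010811 = -0.059977
  phi_hat_2 = (-0.624424 - (-1.71509)(-0.059977)) / 3.135176 = -0.231977
  phi_hat_1 = (-1.8061 - (-1.8061)(-0.231977) - (0.1995)(-0.059977)) / 3.9591 = -0.558993
So phi_hat = [-0.5590, -0.2320, -0.0600].
Therefore phi_hat_1 = -0.5590.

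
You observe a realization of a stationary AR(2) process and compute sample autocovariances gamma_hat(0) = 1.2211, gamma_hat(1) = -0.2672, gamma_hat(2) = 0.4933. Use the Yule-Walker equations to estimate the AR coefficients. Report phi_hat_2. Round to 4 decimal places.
\hat\phi_{2} = 0.3740

The Yule-Walker equations for an AR(p) process read, in matrix form,
  Gamma_p phi = r_p,   with   (Gamma_p)_{ij} = gamma(|i - j|),
                       (r_p)_i = gamma(i),   i,j = 1..p.
Substitute the sample gammas (Toeplitz matrix and right-hand side of size 2):
  Gamma_p = [[1.2211, -0.2672], [-0.2672, 1.2211]]
  r_p     = [-0.2672, 0.4933]
Written out:
  1.2211 phi_1 - 0.2672 phi_2 = -0.2672
  -0.2672 phi_1 + 1.2211 phi_2 = 0.4933
Solve by Cramer's rule:
  det = gamma(0)^2 - gamma(1)^2 = (1.2211)^2 - (-0.2672)^2 = 1.49108521 - 0.07139584 = 1.41968937
  phi_hat_1 = [gamma(1) gamma(0) - gamma(1) gamma(2)] / det = [(-0.2672)(1.2211) - (-0.2672)(0.4933)] / 1.41968937 = -0.19446816 / 1.41968937 = -0.137
  phi_hat_2 = [gamma(0) gamma(2) - gamma(1)^2] / det = [(1.2211)(0.4933) - (-0.2672)^2] / 1.41968937 = 0.53097279 / 1.41968937 = 0.374
So phi_hat = [-0.1370, 0.3740].
Therefore phi_hat_2 = 0.3740.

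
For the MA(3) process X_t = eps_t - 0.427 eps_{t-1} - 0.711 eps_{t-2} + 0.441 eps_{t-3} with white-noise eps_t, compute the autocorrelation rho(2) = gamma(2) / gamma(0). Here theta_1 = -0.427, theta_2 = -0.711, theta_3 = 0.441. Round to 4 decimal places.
\rho(2) = -0.4778

For an MA(q) process with theta_0 = 1, the autocovariance is
  gamma(k) = sigma^2 * sum_{i=0..q-k} theta_i * theta_{i+k},
and rho(k) = gamma(k) / gamma(0). Sigma^2 cancels.
  numerator   = (1)*(-0.711) + (-0.427)*(0.441) = -0.899307.
  denominator = (1)^2 + (-0.427)^2 + (-0.711)^2 + (0.441)^2 = 1.882331.
  rho(2) = -0.899307 / 1.882331 = -0.4778.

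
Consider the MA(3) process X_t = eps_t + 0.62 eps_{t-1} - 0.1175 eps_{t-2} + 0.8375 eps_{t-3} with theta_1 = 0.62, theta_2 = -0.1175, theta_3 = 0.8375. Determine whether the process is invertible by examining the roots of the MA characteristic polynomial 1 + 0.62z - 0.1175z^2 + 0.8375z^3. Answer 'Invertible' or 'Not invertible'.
\text{Not invertible}

The MA(q) characteristic polynomial is P(z) = 1 + 0.62z - 0.1175z^2 + 0.8375z^3.
Invertibility requires all roots to lie outside the unit circle, i.e. |z| > 1 for every root.
Degree 3: look for a simple real root z0 first, then factor out (1 - z/z0) and solve the remaining quadratic.
Testing z0 = -0.8: P(-0.8) = 1 + (0.62)(-0.8) + (-0.1175)(-0.8)^2 + (0.8375)(-0.8)^3
  = 1 + (-0.496) + (-0.0752) + (-0.4288) = 0.  So z_0 = -0.8 is a root, |z_0| = 0.8.
Divide out the factor (1 + 1.25 z) = (1 - z/z0) (since 1/z0 = -1.25):
  P(z) = (1 + 1.25 z)(1 + (-0.63) z + (0.67) z^2)
  [check: z-coef -0.63 - (-1.25) = 0.62; z^2-coef 0.67 - (-1.25)(-0.63) = -0.1175; z^3-coef -(-1.25)(0.67) = 0.8375.]
Remaining roots from the quadratic factor 1 + (-0.63) z + (0.67) z^2:
  Set 1 + (-0.63) z + (0.67) z^2 = 0, i.e. a z^2 + b z + c = 0 with a = 0.67, b = -0.63, c = 1.
  Discriminant D = b^2 - 4ac = (-0.63)^2 - 4*(0.67)*1 = 0.3969 - (2.68) = -2.2831.
  D < 0, so the roots are the complex-conjugate pair z = (-b +/- i sqrt(-D)) / (2a) = 0.4701 +/- 1.1276i.
  For a conjugate pair |z|^2 = z * conj(z) = (product of roots) = c/a = 1/(0.67) = 1.492537, so |z| = sqrt(1.492537) = 1.2217 for both roots.
Moduli of all roots: 0.8000, 1.2217, 1.2217.
All moduli strictly greater than 1? No.
Verdict: Not invertible.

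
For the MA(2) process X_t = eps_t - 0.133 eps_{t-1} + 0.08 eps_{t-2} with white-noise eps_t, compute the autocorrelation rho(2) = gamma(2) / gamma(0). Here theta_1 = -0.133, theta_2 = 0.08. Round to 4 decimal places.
\rho(2) = 0.0781

For an MA(q) process with theta_0 = 1, the autocovariance is
  gamma(k) = sigma^2 * sum_{i=0..q-k} theta_i * theta_{i+k},
and rho(k) = gamma(k) / gamma(0). Sigma^2 cancels.
  numerator   = (1)*(0.08) = 0.08.
  denominator = (1)^2 + (-0.133)^2 + (0.08)^2 = 1.024089.
  rho(2) = 0.08 / 1.024089 = 0.0781.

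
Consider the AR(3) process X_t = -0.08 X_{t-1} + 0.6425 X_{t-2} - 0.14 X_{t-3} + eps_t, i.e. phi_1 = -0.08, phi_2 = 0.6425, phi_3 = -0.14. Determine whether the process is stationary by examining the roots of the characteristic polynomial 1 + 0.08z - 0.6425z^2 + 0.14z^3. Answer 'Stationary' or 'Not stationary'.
\text{Stationary}

The AR(p) characteristic polynomial is P(z) = 1 + 0.08z - 0.6425z^2 + 0.14z^3.
Stationarity requires all roots to lie outside the unit circle, i.e. |z| > 1 for every root.
Degree 3: look for a simple real root z0 first, then factor out (1 - z/z0) and solve the remaining quadratic.
Testing z0 = 4: P(4) = 1 + (0.08)(4) + (-0.6425)(4)^2 + (0.14)(4)^3
  = 1 + (0.32) + (-10.28) + (8.96) = 0.  So z_0 = 4 is a root, |z_0| = 4.
Divide out the factor (1 - 0.25 z) = (1 - z/z0) (since 1/z0 = 0.25):
  P(z) = (1 - 0.25 z)(1 + (0.33) z + (-0.56) z^2)
  [check: z-coef 0.33 - (0.25) = 0.08; z^2-coef -0.56 - (0.25)(0.33) = -0.6425; z^3-coef -(0.25)(-0.56) = 0.14.]
Remaining roots from the quadratic factor 1 + (0.33) z + (-0.56) z^2:
  Set 1 + (0.33) z + (-0.56) z^2 = 0, i.e. a z^2 + b z + c = 0 with a = -0.56, b = 0.33, c = 1.
  Discriminant D = b^2 - 4ac = (0.33)^2 - 4*(-0.56)*1 = 0.1089 - (-2.24) = 2.3489.
  D >= 0, so the roots are real: z = (-b +/- sqrt(D)) / (2a) = (-0.33 +/- 1.532612) / (-1.12).
    z_1 = (-0.33 + 1.532612) / (-1.12) = -1.0738,   |z_1| = 1.0738.
    z_2 = (-0.33 - 1.532612) / (-1.12) = 1.663,   |z_2| = 1.663.
Moduli of all roots: 4.0000, 1.0738, 1.6630.
All moduli strictly greater than 1? Yes.
Verdict: Stationary.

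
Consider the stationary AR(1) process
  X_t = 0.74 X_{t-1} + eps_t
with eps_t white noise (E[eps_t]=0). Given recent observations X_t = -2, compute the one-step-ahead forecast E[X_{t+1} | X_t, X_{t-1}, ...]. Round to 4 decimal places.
E[X_{t+1} \mid \mathcal F_t] = -1.4800

For an AR(p) model X_t = c + sum_i phi_i X_{t-i} + eps_t, the
one-step-ahead conditional mean is
  E[X_{t+1} | X_t, ...] = c + sum_i phi_i X_{t+1-i}.
Substitute known values:
  E[X_{t+1} | ...] = (0.74) * (-2)
                   = -1.4800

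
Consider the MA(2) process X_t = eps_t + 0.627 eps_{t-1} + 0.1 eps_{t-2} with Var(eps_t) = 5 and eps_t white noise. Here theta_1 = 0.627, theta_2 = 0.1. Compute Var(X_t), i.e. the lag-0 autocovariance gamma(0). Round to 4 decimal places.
\gamma(0) = 7.0156

For an MA(q) process X_t = eps_t + sum_i theta_i eps_{t-i} with
Var(eps_t) = sigma^2, the variance is
  gamma(0) = sigma^2 * (1 + sum_i theta_i^2).
  sum_i theta_i^2 = (0.627)^2 + (0.1)^2 = 0.393129 + 0.01 = 0.403129.
  gamma(0) = 5 * (1 + 0.403129) = 5 * 1.403129 = 7.015645, which rounds to 7.0156.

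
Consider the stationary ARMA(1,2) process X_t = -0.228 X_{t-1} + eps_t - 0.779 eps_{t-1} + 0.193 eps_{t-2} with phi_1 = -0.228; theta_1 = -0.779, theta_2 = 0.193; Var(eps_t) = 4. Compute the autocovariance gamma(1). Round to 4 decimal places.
\gamma(1) = -5.9020

Multiply the model equation by X_{t-k} and take expectations. With theta_0 = psi_0 = 1 and psi_j the MA(infinity) weights, this gives
  gamma(k) - sum_i phi_i gamma(k-i) = c_k,
  c_k = sigma^2 * sum_{j=k..q} theta_j psi_{j-k}   (c_k = 0 for k > q),
using gamma(-m) = gamma(m).
psi-weights needed (psi_j = theta_j + sum_i phi_i psi_{j-i}):
  psi_1 = theta_1 + phi_1 = -0.779 + (-0.228) = -1.007
  psi_2 = theta_2 + phi_1 psi_1 = 0.193 + (-0.228)(-1.007) = 0.422596
Right-hand sides:
  c_0 = sigma^2 (1 + theta_1 psi_1 + theta_2 psi_2) = 4 * (1 + (-0.779)(-1.007) + (0.193)(0.422596)) = 4 * 1.866014 = 7.464056
  c_1 = sigma^2 (theta_1 + theta_2 psi_1) = 4 * (-0.779 + (0.193)(-1.007)) = -3.893404
  c_2 = sigma^2 theta_2 = 4 * (0.193) = 0.772
Equations for k = 0 and k = 1 (AR order 1):
  gamma(0) = phi_1 gamma(1) + c_0
  gamma(1) = phi_1 gamma(0) + c_1
Substituting the second into the first: gamma(0) (1 - phi_1^2) = c_0 + phi_1 c_1, so
  gamma(0) = (c_0 + phi_1 c_1) / (1 - phi_1^2) = (7.464056 + (-0.228)(-3.893404)) / (1 - (-0.228)^2) = 8.351752 / 0.948016 = 8.809717.
  gamma(1) = phi_1 gamma(0) + c_1 = (-0.228)(8.809717) + (-3.893404) = -5.902019.
Therefore gamma(1) = -5.9020 (to 4 decimal places).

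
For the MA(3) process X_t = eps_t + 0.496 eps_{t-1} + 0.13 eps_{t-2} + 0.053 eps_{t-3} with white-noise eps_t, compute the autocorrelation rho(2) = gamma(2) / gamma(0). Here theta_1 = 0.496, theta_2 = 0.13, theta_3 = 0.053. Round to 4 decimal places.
\rho(2) = 0.1235

For an MA(q) process with theta_0 = 1, the autocovariance is
  gamma(k) = sigma^2 * sum_{i=0..q-k} theta_i * theta_{i+k},
and rho(k) = gamma(k) / gamma(0). Sigma^2 cancels.
  numerator   = (1)*(0.13) + (0.496)*(0.053) = 0.156288.
  denominator = (1)^2 + (0.496)^2 + (0.13)^2 + (0.053)^2 = 1.265725.
  rho(2) = 0.156288 / 1.265725 = 0.1235.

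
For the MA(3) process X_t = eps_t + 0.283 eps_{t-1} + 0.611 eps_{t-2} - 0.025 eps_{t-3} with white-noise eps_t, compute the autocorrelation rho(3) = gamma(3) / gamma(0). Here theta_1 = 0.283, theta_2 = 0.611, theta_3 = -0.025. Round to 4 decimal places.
\rho(3) = -0.0172

For an MA(q) process with theta_0 = 1, the autocovariance is
  gamma(k) = sigma^2 * sum_{i=0..q-k} theta_i * theta_{i+k},
and rho(k) = gamma(k) / gamma(0). Sigma^2 cancels.
  numerator   = (1)*(-0.025) = -0.025.
  denominator = (1)^2 + (0.283)^2 + (0.611)^2 + (-0.025)^2 = 1.454035.
  rho(3) = -0.025 / 1.454035 = -0.0172.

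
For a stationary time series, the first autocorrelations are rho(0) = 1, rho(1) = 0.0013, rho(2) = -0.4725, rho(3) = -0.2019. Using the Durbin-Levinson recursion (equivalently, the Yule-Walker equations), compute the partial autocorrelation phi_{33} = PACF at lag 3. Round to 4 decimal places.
\phi_{33} = -0.2580

The PACF at lag k is phi_{kk}, the last component of the solution
to the Yule-Walker system G_k phi = r_k where
  (G_k)_{ij} = rho(|i - j|), (r_k)_i = rho(i), i,j = 1..k.
Equivalently, Durbin-Levinson gives phi_{kk} iteratively:
  phi_{11} = rho(1)
  phi_{kk} = [rho(k) - sum_{j=1..k-1} phi_{k-1,j} rho(k-j)]
            / [1 - sum_{j=1..k-1} phi_{k-1,j} rho(j)],
  phi_{k,j} = phi_{k-1,j} - phi_{kk} phi_{k-1,k-j},  j = 1..k-1.
Step k = 1:
  phi_11 = rho(1) = 0.0013.
Step k = 2:
  phi_22 = [rho(2) - phi_11 rho(1)] / [1 - phi_11 rho(1)] = [-0.4725 - (0.0013)(0.0013)] / [1 - (0.0013)(0.0013)]
         = -0.47250169 / 0.99999831 = -0.472502.
  Update: phi_21 = phi_11 - phi_22 phi_11 = 0.0013 - (-0.472502)(0.0013) = 0.001914.
Step k = 3:
  phi_33 = [rho(3) - phi_21 rho(2) - phi_22 rho(1)] / [1 - phi_21 rho(1) - phi_22 rho(2)]
    numerator   = -0.2019 - (0.001914)(-0.4725) - (-0.472502)(0.0013) = -0.20038126
    denominator = 1 - (0.001914)(0.0013) - (-0.472502)(-0.4725) = 0.77674009
  phi_33 = -0.20038126 / 0.77674009 = -0.258.
Therefore phi_{33} = -0.2580.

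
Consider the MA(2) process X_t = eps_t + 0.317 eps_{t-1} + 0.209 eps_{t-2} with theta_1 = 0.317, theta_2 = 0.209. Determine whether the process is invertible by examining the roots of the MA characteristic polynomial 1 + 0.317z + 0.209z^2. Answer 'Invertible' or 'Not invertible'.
\text{Invertible}

The MA(q) characteristic polynomial is P(z) = 1 + 0.317z + 0.209z^2.
Invertibility requires all roots to lie outside the unit circle, i.e. |z| > 1 for every root.
Set 1 + (0.317) z + (0.209) z^2 = 0, i.e. a z^2 + b z + c = 0 with a = 0.209, b = 0.317, c = 1.
Discriminant D = b^2 - 4ac = (0.317)^2 - 4*(0.209)*1 = 0.100489 - (0.836) = -0.735511.
D < 0, so the roots are the complex-conjugate pair z = (-b +/- i sqrt(-D)) / (2a) = -0.7584 +/- 2.0517i.
For a conjugate pair |z|^2 = z * conj(z) = (product of roots) = c/a = 1/(0.209) = 4.784689, so |z| = sqrt(4.784689) = 2.1874 for both roots.
Moduli of all roots: 2.1874, 2.1874.
All moduli strictly greater than 1? Yes.
Verdict: Invertible.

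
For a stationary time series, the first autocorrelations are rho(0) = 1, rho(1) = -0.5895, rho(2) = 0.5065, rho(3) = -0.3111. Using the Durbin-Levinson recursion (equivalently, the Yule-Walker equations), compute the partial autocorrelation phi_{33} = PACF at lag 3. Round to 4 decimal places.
\phi_{33} = 0.0951

The PACF at lag k is phi_{kk}, the last component of the solution
to the Yule-Walker system G_k phi = r_k where
  (G_k)_{ij} = rho(|i - j|), (r_k)_i = rho(i), i,j = 1..k.
Equivalently, Durbin-Levinson gives phi_{kk} iteratively:
  phi_{11} = rho(1)
  phi_{kk} = [rho(k) - sum_{j=1..k-1} phi_{k-1,j} rho(k-j)]
            / [1 - sum_{j=1..k-1} phi_{k-1,j} rho(j)],
  phi_{k,j} = phi_{k-1,j} - phi_{kk} phi_{k-1,k-j},  j = 1..k-1.
Step k = 1:
  phi_11 = rho(1) = -0.5895.
Step k = 2:
  phi_22 = [rho(2) - phi_11 rho(1)] / [1 - phi_11 rho(1)] = [0.5065 - (-0.5895)(-0.5895)] / [1 - (-0.5895)(-0.5895)]
         = 0.15898975 / 0.65248975 = 0.243666.
  Update: phi_21 = phi_11 - phi_22 phi_11 = -0.5895 - (0.243666)(-0.5895) = -0.445859.
Step k = 3:
  phi_33 = [rho(3) - phi_21 rho(2) - phi_22 rho(1)] / [1 - phi_21 rho(1) - phi_22 rho(2)]
    numerator   = -0.3111 - (-0.445859)(0.5065) - (0.243666)(-0.5895) = 0.05836872
    denominator = 1 - (-0.445859)(-0.5895) - (0.243666)(0.5065) = 0.61374931
  phi_33 = 0.05836872 / 0.61374931 = 0.0951.
Therefore phi_{33} = 0.0951.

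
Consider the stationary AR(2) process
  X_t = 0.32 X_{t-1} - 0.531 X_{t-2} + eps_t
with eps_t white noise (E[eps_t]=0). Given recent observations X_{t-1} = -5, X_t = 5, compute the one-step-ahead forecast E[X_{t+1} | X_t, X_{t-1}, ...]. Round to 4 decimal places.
E[X_{t+1} \mid \mathcal F_t] = 4.2550

For an AR(p) model X_t = c + sum_i phi_i X_{t-i} + eps_t, the
one-step-ahead conditional mean is
  E[X_{t+1} | X_t, ...] = c + sum_i phi_i X_{t+1-i}.
Substitute known values:
  E[X_{t+1} | ...] = (0.32) * (5) + (-0.531) * (-5)
                   = 4.2550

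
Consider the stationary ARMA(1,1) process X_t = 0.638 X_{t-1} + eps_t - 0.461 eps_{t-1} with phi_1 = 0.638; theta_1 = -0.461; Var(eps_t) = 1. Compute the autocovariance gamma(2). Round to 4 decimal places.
\gamma(2) = 0.1344

Multiply the model equation by X_{t-k} and take expectations. With theta_0 = psi_0 = 1 and psi_j the MA(infinity) weights, this gives
  gamma(k) - sum_i phi_i gamma(k-i) = c_k,
  c_k = sigma^2 * sum_{j=k..q} theta_j psi_{j-k}   (c_k = 0 for k > q),
using gamma(-m) = gamma(m).
psi-weights needed (psi_j = theta_j + sum_i phi_i psi_{j-i}):
  psi_1 = theta_1 + phi_1 = -0.461 + (0.638) = 0.177
Right-hand sides:
  c_0 = sigma^2 (1 + theta_1 psi_1) = 1 * (1 + (-0.461)(0.177)) = 1 * 0.918403 = 0.918403
  c_1 = sigma^2 theta_1 = 1 * (-0.461) = -0.461
  c_2 = 0
Equations for k = 0 and k = 1 (AR order 1):
  gamma(0) = phi_1 gamma(1) + c_0
  gamma(1) = phi_1 gamma(0) + c_1
Substituting the second into the first: gamma(0) (1 - phi_1^2) = c_0 + phi_1 c_1, so
  gamma(0) = (c_0 + phi_1 c_1) / (1 - phi_1^2) = (0.918403 + (0.638)(-0.461)) / (1 - (0.638)^2) = 0.624285 / 0.592956 = 1.052835.
  gamma(1) = phi_1 gamma(0) + c_1 = (0.638)(1.052835) + (-0.461) = 0.210709.
For k = 2 (> q): gamma(2) = phi_1 gamma(1) = (0.638)(0.210709) = 0.134432.
Therefore gamma(2) = 0.1344 (to 4 decimal places).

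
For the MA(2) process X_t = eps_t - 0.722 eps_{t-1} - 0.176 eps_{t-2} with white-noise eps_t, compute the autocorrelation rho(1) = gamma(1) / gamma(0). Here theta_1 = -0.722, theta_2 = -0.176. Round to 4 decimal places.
\rho(1) = -0.3833

For an MA(q) process with theta_0 = 1, the autocovariance is
  gamma(k) = sigma^2 * sum_{i=0..q-k} theta_i * theta_{i+k},
and rho(k) = gamma(k) / gamma(0). Sigma^2 cancels.
  numerator   = (1)*(-0.722) + (-0.722)*(-0.176) = -0.594928.
  denominator = (1)^2 + (-0.722)^2 + (-0.176)^2 = 1.55226.
  rho(1) = -0.594928 / 1.55226 = -0.3833.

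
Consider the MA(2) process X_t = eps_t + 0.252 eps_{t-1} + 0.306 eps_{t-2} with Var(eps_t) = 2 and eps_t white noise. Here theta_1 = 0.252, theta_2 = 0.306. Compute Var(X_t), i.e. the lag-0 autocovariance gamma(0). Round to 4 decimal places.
\gamma(0) = 2.3143

For an MA(q) process X_t = eps_t + sum_i theta_i eps_{t-i} with
Var(eps_t) = sigma^2, the variance is
  gamma(0) = sigma^2 * (1 + sum_i theta_i^2).
  sum_i theta_i^2 = (0.252)^2 + (0.306)^2 = 0.063504 + 0.093636 = 0.15714.
  gamma(0) = 2 * (1 + 0.15714) = 2 * 1.15714 = 2.31428, which rounds to 2.3143.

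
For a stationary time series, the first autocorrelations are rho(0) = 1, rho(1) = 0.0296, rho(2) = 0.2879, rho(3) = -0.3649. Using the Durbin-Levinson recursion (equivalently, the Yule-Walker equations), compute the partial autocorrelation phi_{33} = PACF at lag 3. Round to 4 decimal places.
\phi_{33} = -0.4140

The PACF at lag k is phi_{kk}, the last component of the solution
to the Yule-Walker system G_k phi = r_k where
  (G_k)_{ij} = rho(|i - j|), (r_k)_i = rho(i), i,j = 1..k.
Equivalently, Durbin-Levinson gives phi_{kk} iteratively:
  phi_{11} = rho(1)
  phi_{kk} = [rho(k) - sum_{j=1..k-1} phi_{k-1,j} rho(k-j)]
            / [1 - sum_{j=1..k-1} phi_{k-1,j} rho(j)],
  phi_{k,j} = phi_{k-1,j} - phi_{kk} phi_{k-1,k-j},  j = 1..k-1.
Step k = 1:
  phi_11 = rho(1) = 0.0296.
Step k = 2:
  phi_22 = [rho(2) - phi_11 rho(1)] / [1 - phi_11 rho(1)] = [0.2879 - (0.0296)(0.0296)] / [1 - (0.0296)(0.0296)]
         = 0.28702384 / 0.99912384 = 0.287276.
  Update: phi_21 = phi_11 - phi_22 phi_11 = 0.0296 - (0.287276)(0.0296) = 0.021097.
Step k = 3:
  phi_33 = [rho(3) - phi_21 rho(2) - phi_22 rho(1)] / [1 - phi_21 rho(1) - phi_22 rho(2)]
    numerator   = -0.3649 - (0.021097)(0.2879) - (0.287276)(0.0296) = -0.37947708
    denominator = 1 - (0.021097)(0.0296) - (0.287276)(0.2879) = 0.91666891
  phi_33 = -0.37947708 / 0.91666891 = -0.414.
Therefore phi_{33} = -0.4140.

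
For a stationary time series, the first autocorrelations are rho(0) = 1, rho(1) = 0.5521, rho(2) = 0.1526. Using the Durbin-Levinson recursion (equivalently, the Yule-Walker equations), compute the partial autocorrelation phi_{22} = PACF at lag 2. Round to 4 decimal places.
\phi_{22} = -0.2190

The PACF at lag k is phi_{kk}, the last component of the solution
to the Yule-Walker system G_k phi = r_k where
  (G_k)_{ij} = rho(|i - j|), (r_k)_i = rho(i), i,j = 1..k.
Equivalently, Durbin-Levinson gives phi_{kk} iteratively:
  phi_{11} = rho(1)
  phi_{kk} = [rho(k) - sum_{j=1..k-1} phi_{k-1,j} rho(k-j)]
            / [1 - sum_{j=1..k-1} phi_{k-1,j} rho(j)],
  phi_{k,j} = phi_{k-1,j} - phi_{kk} phi_{k-1,k-j},  j = 1..k-1.
Step k = 1:
  phi_11 = rho(1) = 0.5521.
Step k = 2:
  phi_22 = [rho(2) - phi_11 rho(1)] / [1 - phi_11 rho(1)] = [0.1526 - (0.5521)(0.5521)] / [1 - (0.5521)(0.5521)]
         = -0.15221441 / 0.69518559 = -0.219.
Therefore phi_{22} = -0.2190.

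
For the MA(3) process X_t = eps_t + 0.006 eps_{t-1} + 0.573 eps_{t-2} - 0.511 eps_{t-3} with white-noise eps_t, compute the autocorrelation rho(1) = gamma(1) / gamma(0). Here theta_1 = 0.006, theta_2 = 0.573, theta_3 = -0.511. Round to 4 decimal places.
\rho(1) = -0.1783

For an MA(q) process with theta_0 = 1, the autocovariance is
  gamma(k) = sigma^2 * sum_{i=0..q-k} theta_i * theta_{i+k},
and rho(k) = gamma(k) / gamma(0). Sigma^2 cancels.
  numerator   = (1)*(0.006) + (0.006)*(0.573) + (0.573)*(-0.511) = -0.283365.
  denominator = (1)^2 + (0.006)^2 + (0.573)^2 + (-0.511)^2 = 1.589486.
  rho(1) = -0.283365 / 1.589486 = -0.1783.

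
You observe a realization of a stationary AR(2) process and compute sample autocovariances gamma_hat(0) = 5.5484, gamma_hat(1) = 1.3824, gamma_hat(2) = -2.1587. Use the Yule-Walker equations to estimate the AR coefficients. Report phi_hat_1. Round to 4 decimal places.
\hat\phi_{1} = 0.3690

The Yule-Walker equations for an AR(p) process read, in matrix form,
  Gamma_p phi = r_p,   with   (Gamma_p)_{ij} = gamma(|i - j|),
                       (r_p)_i = gamma(i),   i,j = 1..p.
Substitute the sample gammas (Toeplitz matrix and right-hand side of size 2):
  Gamma_p = [[5.5484, 1.3824], [1.3824, 5.5484]]
  r_p     = [1.3824, -2.1587]
Written out:
  5.5484 phi_1 + 1.3824 phi_2 = 1.3824
  1.3824 phi_1 + 5.5484 phi_2 = -2.1587
Solve by Cramer's rule:
  det = gamma(0)^2 - gamma(1)^2 = (5.5484)^2 - (1.3824)^2 = 30.78474256 - 1.91102976 = 28.8737128
  phi_hat_1 = [gamma(1) gamma(0) - gamma(1) gamma(2)] / det = [(1.3824)(5.5484) - (1.3824)(-2.1587)] / 28.8737128 = 10.65429504 / 28.8737128 = 0.369
  phi_hat_2 = [gamma(0) gamma(2) - gamma(1)^2] / det = [(5.5484)(-2.1587) - (1.3824)^2] / 28.8737128 = -13.88836084 / 28.8737128 = -0.481
So phi_hat = [0.3690, -0.4810].
Therefore phi_hat_1 = 0.3690.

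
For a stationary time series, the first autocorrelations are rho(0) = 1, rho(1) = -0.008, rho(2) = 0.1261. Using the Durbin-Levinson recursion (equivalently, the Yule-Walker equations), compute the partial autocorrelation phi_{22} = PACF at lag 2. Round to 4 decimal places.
\phi_{22} = 0.1260

The PACF at lag k is phi_{kk}, the last component of the solution
to the Yule-Walker system G_k phi = r_k where
  (G_k)_{ij} = rho(|i - j|), (r_k)_i = rho(i), i,j = 1..k.
Equivalently, Durbin-Levinson gives phi_{kk} iteratively:
  phi_{11} = rho(1)
  phi_{kk} = [rho(k) - sum_{j=1..k-1} phi_{k-1,j} rho(k-j)]
            / [1 - sum_{j=1..k-1} phi_{k-1,j} rho(j)],
  phi_{k,j} = phi_{k-1,j} - phi_{kk} phi_{k-1,k-j},  j = 1..k-1.
Step k = 1:
  phi_11 = rho(1) = -0.008.
Step k = 2:
  phi_22 = [rho(2) - phi_11 rho(1)] / [1 - phi_11 rho(1)] = [0.1261 - (-0.008)(-0.008)] / [1 - (-0.008)(-0.008)]
         = 0.126036 / 0.999936 = 0.126.
Therefore phi_{22} = 0.1260.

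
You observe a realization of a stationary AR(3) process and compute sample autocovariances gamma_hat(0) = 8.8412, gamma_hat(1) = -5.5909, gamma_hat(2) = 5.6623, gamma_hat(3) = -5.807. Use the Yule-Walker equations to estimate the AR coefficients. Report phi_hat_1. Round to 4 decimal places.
\hat\phi_{1} = -0.2510

The Yule-Walker equations for an AR(p) process read, in matrix form,
  Gamma_p phi = r_p,   with   (Gamma_p)_{ij} = gamma(|i - j|),
                       (r_p)_i = gamma(i),   i,j = 1..p.
Substitute the sample gammas (Toeplitz matrix and right-hand side of size 3):
  Gamma_p = [[8.8412, -5.5909, 5.6623], [-5.5909, 8.8412, -5.5909], [5.6623, -5.5909, 8.8412]]
  r_p     = [-5.5909, 5.6623, -5.807]
Written out (R1..R3):
  (R1) 8.8412 phi_1 - 5.5909 phi_2 + 5.6623 phi_3 = -5.5909
  (R2) -5.5909 phi_1 + 8.8412 phi_2 - 5.5909 phi_3 = 5.6623
  (R3) 5.6623 phi_1 - 5.5909 phi_2 + 8.8412 phi_3 = -5.807
Gaussian elimination:
  R2 <- R2 - (-5.5909/8.8412) R1 = R2 - (-0.632369) R1:  5.305689 phi_2 - 2.010238 phi_3 = 2.126789
  R3 <- R3 - (5.6623/8.8412) R1 = R3 - (0.640445) R1:  -2.010238 phi_2 + 5.21481 phi_3 = -2.226338
  R3 <- R3 - (-2.010238/5.305689) R2 = R3 - (-0.378883) R2:  4.453164 phi_3 = -1.420533
Back-substitution:
  phi_hat_3 = -1.420533 / 4.453164 = -0.318994
  phi_hat_2 = (2.126789 - (-2.010238)(-0.318994)) / 5.305689 = 0.279989
  phi_hat_1 = (-5.5909 - (-5.5909)(0.279989) - (5.6623)(-0.318994)) / 8.8412 = -0.251014
So phi_hat = [-0.2510, 0.2800, -0.3190].
Therefore phi_hat_1 = -0.2510.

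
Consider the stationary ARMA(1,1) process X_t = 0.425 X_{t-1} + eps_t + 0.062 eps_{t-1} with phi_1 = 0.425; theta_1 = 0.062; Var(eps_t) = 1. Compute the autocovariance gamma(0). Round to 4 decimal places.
\gamma(0) = 1.2895

Multiply the model equation by X_{t-k} and take expectations. With theta_0 = psi_0 = 1 and psi_j the MA(infinity) weights, this gives
  gamma(k) - sum_i phi_i gamma(k-i) = c_k,
  c_k = sigma^2 * sum_{j=k..q} theta_j psi_{j-k}   (c_k = 0 for k > q),
using gamma(-m) = gamma(m).
psi-weights needed (psi_j = theta_j + sum_i phi_i psi_{j-i}):
  psi_1 = theta_1 + phi_1 = 0.062 + (0.425) = 0.487
Right-hand sides:
  c_0 = sigma^2 (1 + theta_1 psi_1) = 1 * (1 + (0.062)(0.487)) = 1 * 1.030194 = 1.030194
  c_1 = sigma^2 theta_1 = 1 * (0.062) = 0.062
  c_2 = 0
Equations for k = 0 and k = 1 (AR order 1):
  gamma(0) = phi_1 gamma(1) + c_0
  gamma(1) = phi_1 gamma(0) + c_1
Substituting the second into the first: gamma(0) (1 - phi_1^2) = c_0 + phi_1 c_1, so
  gamma(0) = (c_0 + phi_1 c_1) / (1 - phi_1^2) = (1.030194 + (0.425)(0.062)) / (1 - (0.425)^2) = 1.056544 / 0.819375 = 1.289451.
Therefore gamma(0) = 1.2895 (to 4 decimal places).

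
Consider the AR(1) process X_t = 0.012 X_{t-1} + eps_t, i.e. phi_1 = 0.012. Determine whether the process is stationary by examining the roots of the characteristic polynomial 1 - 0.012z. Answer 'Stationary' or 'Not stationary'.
\text{Stationary}

The AR(p) characteristic polynomial is P(z) = 1 - 0.012z.
Stationarity requires all roots to lie outside the unit circle, i.e. |z| > 1 for every root.
This is linear in z: 1 + (-0.012) z = 0  =>  z = -1/(-0.012) = 83.333333,  |z| = 83.333333.
Moduli of all roots: 83.3333.
All moduli strictly greater than 1? Yes.
Verdict: Stationary.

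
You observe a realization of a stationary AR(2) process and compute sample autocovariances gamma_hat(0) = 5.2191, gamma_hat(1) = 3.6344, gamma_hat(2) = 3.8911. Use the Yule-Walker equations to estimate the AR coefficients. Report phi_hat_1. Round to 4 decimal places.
\hat\phi_{1} = 0.3440

The Yule-Walker equations for an AR(p) process read, in matrix form,
  Gamma_p phi = r_p,   with   (Gamma_p)_{ij} = gamma(|i - j|),
                       (r_p)_i = gamma(i),   i,j = 1..p.
Substitute the sample gammas (Toeplitz matrix and right-hand side of size 2):
  Gamma_p = [[5.2191, 3.6344], [3.6344, 5.2191]]
  r_p     = [3.6344, 3.8911]
Written out:
  5.2191 phi_1 + 3.6344 phi_2 = 3.6344
  3.6344 phi_1 + 5.2191 phi_2 = 3.8911
Solve by Cramer's rule:
  det = gamma(0)^2 - gamma(1)^2 = (5.2191)^2 - (3.6344)^2 = 27.23900481 - 13.20886336 = 14.03014145
  phi_hat_1 = [gamma(1) gamma(0) - gamma(1) gamma(2)] / det = [(3.6344)(5.2191) - (3.6344)(3.8911)] / 14.03014145 = 4.8264832 / 14.03014145 = 0.344
  phi_hat_2 = [gamma(0) gamma(2) - gamma(1)^2] / det = [(5.2191)(3.8911) - (3.6344)^2] / 14.03014145 = 7.09917665 / 14.03014145 = 0.506
So phi_hat = [0.3440, 0.5060].
Therefore phi_hat_1 = 0.3440.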